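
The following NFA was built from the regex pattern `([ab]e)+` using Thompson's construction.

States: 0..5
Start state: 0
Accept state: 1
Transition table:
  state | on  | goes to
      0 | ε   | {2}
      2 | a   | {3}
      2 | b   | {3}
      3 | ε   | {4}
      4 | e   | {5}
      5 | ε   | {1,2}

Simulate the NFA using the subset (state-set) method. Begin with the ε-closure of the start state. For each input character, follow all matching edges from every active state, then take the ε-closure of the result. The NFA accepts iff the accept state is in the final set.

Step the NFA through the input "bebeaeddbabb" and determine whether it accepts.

initial (ε-close {0}): {0,2}
'b' @ 1: {3,4}
'e' @ 2: {1,2,5}  (accept∈set)
'b' @ 3: {3,4}
'e' @ 4: {1,2,5}  (accept∈set)
'a' @ 5: {3,4}
'e' @ 6: {1,2,5}  (accept∈set)
'd' @ 7: {}  — state set empty
rest 'dbabb' ignored (set empty)
final: {}; accept 1 not in set

Answer: REJECT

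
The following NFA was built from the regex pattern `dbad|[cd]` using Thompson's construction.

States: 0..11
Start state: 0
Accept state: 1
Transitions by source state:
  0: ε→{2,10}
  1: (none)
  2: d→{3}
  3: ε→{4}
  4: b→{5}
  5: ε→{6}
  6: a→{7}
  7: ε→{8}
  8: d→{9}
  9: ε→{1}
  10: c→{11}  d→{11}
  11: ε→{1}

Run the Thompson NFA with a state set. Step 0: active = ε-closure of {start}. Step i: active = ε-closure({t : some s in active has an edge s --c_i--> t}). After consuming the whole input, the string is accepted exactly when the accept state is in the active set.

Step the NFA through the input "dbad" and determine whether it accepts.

Answer: ACCEPT

Trace:
start: ε-closure({0}) = {0,2,10}
'd' @ 1: {1,3,4,11}  ✓accept
'b' @ 2: {5,6}
'a' @ 3: {7,8}
'd' @ 4: {1,9}  ✓accept
end set {1,9} — state 1 in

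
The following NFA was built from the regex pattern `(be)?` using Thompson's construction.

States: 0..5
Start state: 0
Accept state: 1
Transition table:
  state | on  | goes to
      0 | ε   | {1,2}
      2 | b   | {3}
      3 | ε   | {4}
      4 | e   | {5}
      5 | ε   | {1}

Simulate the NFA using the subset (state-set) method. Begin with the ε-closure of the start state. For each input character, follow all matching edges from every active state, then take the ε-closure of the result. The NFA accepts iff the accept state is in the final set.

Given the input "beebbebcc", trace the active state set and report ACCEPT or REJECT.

Answer: REJECT

Steps:
initial (ε-close {0}): {0,1,2}
'b' @ 1: {3,4}
'e' @ 2: {1,5}  [accepting]
'e' @ 3: {}  — state set empty
rest 'bbebcc' ignored (set empty)
after full input: {}  (accept=1 not in)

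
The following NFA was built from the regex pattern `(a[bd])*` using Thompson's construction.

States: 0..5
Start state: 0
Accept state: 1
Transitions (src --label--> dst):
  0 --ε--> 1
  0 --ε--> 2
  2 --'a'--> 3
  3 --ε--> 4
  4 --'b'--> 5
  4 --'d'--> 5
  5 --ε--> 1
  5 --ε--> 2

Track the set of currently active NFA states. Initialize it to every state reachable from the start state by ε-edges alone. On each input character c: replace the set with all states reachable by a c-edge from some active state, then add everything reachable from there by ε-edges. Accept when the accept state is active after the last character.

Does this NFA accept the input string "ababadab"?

Answer: ACCEPT

Derivation:
start: ε-closure({0}) = {0,1,2}
'a' @ 1: {3,4}
'b' @ 2: {1,2,5}  (accept∈set)
'a' @ 3: {3,4}
'b' @ 4: {1,2,5}  (accept∈set)
'a' @ 5: {3,4}
'd' @ 6: {1,2,5}  (accept∈set)
'a' @ 7: {3,4}
'b' @ 8: {1,2,5}  (accept∈set)
final: {1,2,5}; accept 1 in set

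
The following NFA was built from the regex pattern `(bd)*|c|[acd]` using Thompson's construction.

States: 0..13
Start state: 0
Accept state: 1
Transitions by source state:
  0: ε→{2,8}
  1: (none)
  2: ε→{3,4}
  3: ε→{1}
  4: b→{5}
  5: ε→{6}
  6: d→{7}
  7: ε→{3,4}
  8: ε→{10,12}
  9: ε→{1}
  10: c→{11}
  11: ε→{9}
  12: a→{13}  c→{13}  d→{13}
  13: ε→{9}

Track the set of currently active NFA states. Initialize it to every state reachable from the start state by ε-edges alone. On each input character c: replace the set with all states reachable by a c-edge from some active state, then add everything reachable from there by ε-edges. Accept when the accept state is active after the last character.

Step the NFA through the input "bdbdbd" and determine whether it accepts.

start: ε-closure({0}) = {0,1,2,3,4,8,10,12}
'b' @ 1: {5,6}
'd' @ 2: {1,3,4,7}  ✓accept
'b' @ 3: {5,6}
'd' @ 4: {1,3,4,7}  ✓accept
'b' @ 5: {5,6}
'd' @ 6: {1,3,4,7}  ✓accept
end set {1,3,4,7} — state 1 in

Answer: ACCEPT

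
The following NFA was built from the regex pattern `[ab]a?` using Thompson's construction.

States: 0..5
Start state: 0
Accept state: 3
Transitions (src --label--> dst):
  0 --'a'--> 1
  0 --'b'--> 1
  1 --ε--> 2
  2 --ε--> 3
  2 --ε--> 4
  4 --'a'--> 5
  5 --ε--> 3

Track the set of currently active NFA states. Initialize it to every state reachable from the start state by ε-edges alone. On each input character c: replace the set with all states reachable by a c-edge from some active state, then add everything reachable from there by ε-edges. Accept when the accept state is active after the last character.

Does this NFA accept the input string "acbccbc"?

S₀ = ε-closure({0}) = {0}
'a' @ 1: {1,2,3,4}  [accepting]
'c' @ 2: {}  — no active states
rest 'bccbc' ignored (set empty)
after full input: {}  (accept=3 not in)

Answer: REJECT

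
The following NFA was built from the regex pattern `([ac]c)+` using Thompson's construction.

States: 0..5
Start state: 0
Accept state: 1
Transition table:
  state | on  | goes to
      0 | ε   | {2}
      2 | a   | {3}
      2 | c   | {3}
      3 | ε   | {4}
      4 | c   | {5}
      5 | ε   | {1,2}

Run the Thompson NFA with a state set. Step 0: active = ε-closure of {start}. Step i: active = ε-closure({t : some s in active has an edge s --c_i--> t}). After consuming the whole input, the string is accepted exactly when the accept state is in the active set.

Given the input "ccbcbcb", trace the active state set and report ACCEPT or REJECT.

Answer: REJECT

Derivation:
S₀ = ε-closure({0}) = {0,2}
'c' @ 1: {3,4}
'c' @ 2: {1,2,5}  (accept∈set)
'b' @ 3: {}  — state set empty
rest 'cbcb' ignored (set empty)
after full input: {}  (accept=1 not in)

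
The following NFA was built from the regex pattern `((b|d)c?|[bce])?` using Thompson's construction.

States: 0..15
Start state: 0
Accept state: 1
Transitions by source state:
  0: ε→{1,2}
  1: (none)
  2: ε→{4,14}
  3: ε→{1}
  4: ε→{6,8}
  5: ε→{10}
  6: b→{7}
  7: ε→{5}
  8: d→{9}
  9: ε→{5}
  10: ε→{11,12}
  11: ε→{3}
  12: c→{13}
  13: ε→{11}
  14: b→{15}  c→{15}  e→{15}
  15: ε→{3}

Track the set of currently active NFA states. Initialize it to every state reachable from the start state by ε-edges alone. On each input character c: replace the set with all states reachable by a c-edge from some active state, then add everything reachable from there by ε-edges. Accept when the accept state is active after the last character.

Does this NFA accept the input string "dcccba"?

Answer: REJECT

Steps:
initial (ε-close {0}): {0,1,2,4,6,8,14}
'd' @ 1: {1,3,5,9,10,11,12}  [accepting]
'c' @ 2: {1,3,11,13}  [accepting]
'c' @ 3: {}  — state set empty
rest 'cba' ignored (set empty)
end set {} — state 1 not in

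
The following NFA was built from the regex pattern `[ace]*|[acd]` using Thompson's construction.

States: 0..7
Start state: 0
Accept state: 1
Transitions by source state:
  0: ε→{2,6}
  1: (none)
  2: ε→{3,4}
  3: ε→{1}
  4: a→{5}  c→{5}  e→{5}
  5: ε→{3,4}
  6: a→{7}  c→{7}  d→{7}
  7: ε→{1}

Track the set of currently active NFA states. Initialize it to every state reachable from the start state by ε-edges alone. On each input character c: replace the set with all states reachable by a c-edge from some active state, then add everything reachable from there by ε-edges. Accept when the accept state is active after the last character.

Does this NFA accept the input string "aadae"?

start: ε-closure({0}) = {0,1,2,3,4,6}
'a' @ 1: {1,3,4,5,7}  (accept∈set)
'a' @ 2: {1,3,4,5}  (accept∈set)
'd' @ 3: {}  — dead — no transitions
rest 'ae' ignored (set empty)
final: {}; accept 1 not in set

Answer: REJECT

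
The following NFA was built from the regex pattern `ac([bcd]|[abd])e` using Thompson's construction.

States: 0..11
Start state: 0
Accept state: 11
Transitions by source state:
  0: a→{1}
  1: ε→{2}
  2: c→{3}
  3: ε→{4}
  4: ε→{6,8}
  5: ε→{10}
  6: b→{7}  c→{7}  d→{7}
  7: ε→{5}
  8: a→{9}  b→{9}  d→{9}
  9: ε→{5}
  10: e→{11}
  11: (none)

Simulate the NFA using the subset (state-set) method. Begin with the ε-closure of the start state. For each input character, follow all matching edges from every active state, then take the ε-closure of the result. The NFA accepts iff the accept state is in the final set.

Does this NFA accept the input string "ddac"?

start: ε-closure({0}) = {0}
'd' @ 1: {}  — state set empty
rest 'dac' ignored (set empty)
final: {}; accept 11 not in set

Answer: REJECT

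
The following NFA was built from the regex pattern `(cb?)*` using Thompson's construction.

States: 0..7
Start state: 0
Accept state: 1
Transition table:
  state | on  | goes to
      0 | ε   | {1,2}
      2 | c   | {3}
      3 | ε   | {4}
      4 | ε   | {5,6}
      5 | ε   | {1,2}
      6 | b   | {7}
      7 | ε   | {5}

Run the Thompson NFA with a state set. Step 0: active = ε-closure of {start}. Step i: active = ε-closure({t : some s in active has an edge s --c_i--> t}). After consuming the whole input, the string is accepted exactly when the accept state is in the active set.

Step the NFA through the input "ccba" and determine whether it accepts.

initial (ε-close {0}): {0,1,2}
'c' @ 1: {1,2,3,4,5,6}  (accept∈set)
'c' @ 2: {1,2,3,4,5,6}  (accept∈set)
'b' @ 3: {1,2,5,7}  (accept∈set)
'a' @ 4: {}  — state set empty
final: {}; accept 1 not in set

Answer: REJECT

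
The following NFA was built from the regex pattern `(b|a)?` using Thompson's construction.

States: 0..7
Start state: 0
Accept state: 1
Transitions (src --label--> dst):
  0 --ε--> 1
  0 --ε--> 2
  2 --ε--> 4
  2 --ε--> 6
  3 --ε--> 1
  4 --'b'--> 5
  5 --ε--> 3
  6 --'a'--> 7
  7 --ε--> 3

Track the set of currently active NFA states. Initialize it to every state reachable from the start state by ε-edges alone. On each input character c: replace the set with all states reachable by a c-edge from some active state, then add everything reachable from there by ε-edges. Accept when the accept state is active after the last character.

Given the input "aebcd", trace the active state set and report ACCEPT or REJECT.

Answer: REJECT

Derivation:
initial (ε-close {0}): {0,1,2,4,6}
'a' @ 1: {1,3,7}  [accepting]
'e' @ 2: {}  — no active states
rest 'bcd' ignored (set empty)
after full input: {}  (accept=1 not in)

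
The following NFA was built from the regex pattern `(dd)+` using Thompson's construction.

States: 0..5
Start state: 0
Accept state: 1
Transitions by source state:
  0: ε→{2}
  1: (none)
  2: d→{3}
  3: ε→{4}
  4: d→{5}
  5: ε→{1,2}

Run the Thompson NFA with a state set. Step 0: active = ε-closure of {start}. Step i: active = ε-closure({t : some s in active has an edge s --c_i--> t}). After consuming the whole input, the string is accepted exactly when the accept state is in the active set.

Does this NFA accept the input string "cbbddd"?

start: ε-closure({0}) = {0,2}
'c' @ 1: {}  — dead — no transitions
rest 'bbddd' ignored (set empty)
end set {} — state 1 not in

Answer: REJECT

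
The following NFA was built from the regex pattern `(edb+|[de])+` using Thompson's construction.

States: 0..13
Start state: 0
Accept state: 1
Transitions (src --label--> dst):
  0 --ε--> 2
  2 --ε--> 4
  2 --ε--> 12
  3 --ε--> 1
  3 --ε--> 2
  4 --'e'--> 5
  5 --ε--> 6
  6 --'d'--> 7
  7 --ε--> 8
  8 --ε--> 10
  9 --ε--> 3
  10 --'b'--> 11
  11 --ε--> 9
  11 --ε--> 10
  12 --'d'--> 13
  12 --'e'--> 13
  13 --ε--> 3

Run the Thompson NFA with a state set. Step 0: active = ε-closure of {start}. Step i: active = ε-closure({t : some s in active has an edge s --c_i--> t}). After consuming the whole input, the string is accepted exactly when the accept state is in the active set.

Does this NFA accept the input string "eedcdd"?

Answer: REJECT

Steps:
S₀ = ε-closure({0}) = {0,2,4,12}
'e' @ 1: {1,2,3,4,5,6,12,13}  [accepting]
'e' @ 2: {1,2,3,4,5,6,12,13}  [accepting]
'd' @ 3: {1,2,3,4,7,8,10,12,13}  [accepting]
'c' @ 4: {}  — state set empty
rest 'dd' ignored (set empty)
final: {}; accept 1 not in set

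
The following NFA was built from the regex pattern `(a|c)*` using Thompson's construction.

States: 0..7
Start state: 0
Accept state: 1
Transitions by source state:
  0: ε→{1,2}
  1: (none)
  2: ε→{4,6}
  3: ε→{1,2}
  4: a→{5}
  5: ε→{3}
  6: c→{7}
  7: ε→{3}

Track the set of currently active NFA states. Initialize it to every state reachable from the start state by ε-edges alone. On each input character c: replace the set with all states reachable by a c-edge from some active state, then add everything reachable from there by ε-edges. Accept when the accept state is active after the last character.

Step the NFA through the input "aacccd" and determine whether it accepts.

Answer: REJECT

Derivation:
initial (ε-close {0}): {0,1,2,4,6}
'a' @ 1: {1,2,3,4,5,6}  ✓accept
'a' @ 2: {1,2,3,4,5,6}  ✓accept
'c' @ 3: {1,2,3,4,6,7}  ✓accept
'c' @ 4: {1,2,3,4,6,7}  ✓accept
'c' @ 5: {1,2,3,4,6,7}  ✓accept
'd' @ 6: {}  — state set empty
final: {}; accept 1 not in set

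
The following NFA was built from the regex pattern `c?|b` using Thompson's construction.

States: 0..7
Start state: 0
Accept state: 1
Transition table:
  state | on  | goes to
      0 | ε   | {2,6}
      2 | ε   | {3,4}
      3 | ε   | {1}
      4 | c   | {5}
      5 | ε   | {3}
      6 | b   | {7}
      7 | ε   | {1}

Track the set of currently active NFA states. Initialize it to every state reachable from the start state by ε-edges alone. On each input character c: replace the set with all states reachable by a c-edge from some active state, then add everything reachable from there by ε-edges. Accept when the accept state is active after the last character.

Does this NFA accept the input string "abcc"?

start: ε-closure({0}) = {0,1,2,3,4,6}
'a' @ 1: {}  — dead — no transitions
rest 'bcc' ignored (set empty)
final: {}; accept 1 not in set

Answer: REJECT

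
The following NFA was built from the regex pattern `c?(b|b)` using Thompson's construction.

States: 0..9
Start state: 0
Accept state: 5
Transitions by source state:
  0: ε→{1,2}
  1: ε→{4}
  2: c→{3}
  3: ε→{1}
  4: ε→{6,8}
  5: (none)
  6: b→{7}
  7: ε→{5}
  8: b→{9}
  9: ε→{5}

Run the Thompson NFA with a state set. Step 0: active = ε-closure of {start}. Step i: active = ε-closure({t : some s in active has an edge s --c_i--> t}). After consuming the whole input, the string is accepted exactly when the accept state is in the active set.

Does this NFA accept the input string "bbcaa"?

S₀ = ε-closure({0}) = {0,1,2,4,6,8}
'b' @ 1: {5,7,9}  ✓accept
'b' @ 2: {}  — no active states
rest 'caa' ignored (set empty)
after full input: {}  (accept=5 not in)

Answer: REJECT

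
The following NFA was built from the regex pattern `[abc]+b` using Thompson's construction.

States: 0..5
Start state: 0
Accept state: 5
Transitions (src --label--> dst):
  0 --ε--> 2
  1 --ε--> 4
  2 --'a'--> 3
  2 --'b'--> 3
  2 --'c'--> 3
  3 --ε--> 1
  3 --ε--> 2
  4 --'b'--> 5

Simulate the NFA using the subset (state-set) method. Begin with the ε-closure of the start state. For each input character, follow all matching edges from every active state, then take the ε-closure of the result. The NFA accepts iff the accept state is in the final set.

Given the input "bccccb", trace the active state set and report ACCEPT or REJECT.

Answer: ACCEPT

Trace:
initial (ε-close {0}): {0,2}
'b' @ 1: {1,2,3,4}
'c' @ 2: {1,2,3,4}
'c' @ 3: {1,2,3,4}
'c' @ 4: {1,2,3,4}
'c' @ 5: {1,2,3,4}
'b' @ 6: {1,2,3,4,5}  [accepting]
end set {1,2,3,4,5} — state 5 in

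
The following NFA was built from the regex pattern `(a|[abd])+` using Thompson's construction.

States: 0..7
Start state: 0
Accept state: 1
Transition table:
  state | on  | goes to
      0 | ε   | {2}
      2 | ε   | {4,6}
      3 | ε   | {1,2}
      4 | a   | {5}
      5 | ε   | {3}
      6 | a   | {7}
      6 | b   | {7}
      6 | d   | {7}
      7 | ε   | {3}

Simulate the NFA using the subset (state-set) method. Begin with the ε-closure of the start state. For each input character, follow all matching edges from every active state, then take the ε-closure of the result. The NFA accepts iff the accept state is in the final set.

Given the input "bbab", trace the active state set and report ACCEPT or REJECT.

start: ε-closure({0}) = {0,2,4,6}
'b' @ 1: {1,2,3,4,6,7}  [accepting]
'b' @ 2: {1,2,3,4,6,7}  [accepting]
'a' @ 3: {1,2,3,4,5,6,7}  [accepting]
'b' @ 4: {1,2,3,4,6,7}  [accepting]
after full input: {1,2,3,4,6,7}  (accept=1 in)

Answer: ACCEPT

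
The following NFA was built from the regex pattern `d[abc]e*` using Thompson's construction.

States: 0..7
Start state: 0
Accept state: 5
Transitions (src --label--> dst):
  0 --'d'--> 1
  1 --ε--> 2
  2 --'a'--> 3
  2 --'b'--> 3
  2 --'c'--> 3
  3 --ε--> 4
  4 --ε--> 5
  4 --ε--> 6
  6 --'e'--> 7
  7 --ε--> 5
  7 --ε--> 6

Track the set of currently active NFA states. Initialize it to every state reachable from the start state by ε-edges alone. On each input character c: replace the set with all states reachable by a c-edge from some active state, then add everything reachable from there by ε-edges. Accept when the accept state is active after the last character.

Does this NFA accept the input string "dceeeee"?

initial (ε-close {0}): {0}
'd' @ 1: {1,2}
'c' @ 2: {3,4,5,6}  [accepting]
'e' @ 3: {5,6,7}  [accepting]
'e' @ 4: {5,6,7}  [accepting]
'e' @ 5: {5,6,7}  [accepting]
'e' @ 6: {5,6,7}  [accepting]
'e' @ 7: {5,6,7}  [accepting]
after full input: {5,6,7}  (accept=5 in)

Answer: ACCEPT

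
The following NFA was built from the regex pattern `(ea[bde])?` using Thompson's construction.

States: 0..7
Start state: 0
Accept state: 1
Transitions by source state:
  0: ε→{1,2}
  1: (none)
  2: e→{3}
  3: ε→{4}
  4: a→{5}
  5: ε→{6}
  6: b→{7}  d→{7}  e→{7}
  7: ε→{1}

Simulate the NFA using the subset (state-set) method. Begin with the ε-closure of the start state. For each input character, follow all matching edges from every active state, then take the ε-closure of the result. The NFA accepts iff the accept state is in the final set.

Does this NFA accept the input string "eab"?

Answer: ACCEPT

Trace:
start: ε-closure({0}) = {0,1,2}
'e' @ 1: {3,4}
'a' @ 2: {5,6}
'b' @ 3: {1,7}  [accepting]
end set {1,7} — state 1 in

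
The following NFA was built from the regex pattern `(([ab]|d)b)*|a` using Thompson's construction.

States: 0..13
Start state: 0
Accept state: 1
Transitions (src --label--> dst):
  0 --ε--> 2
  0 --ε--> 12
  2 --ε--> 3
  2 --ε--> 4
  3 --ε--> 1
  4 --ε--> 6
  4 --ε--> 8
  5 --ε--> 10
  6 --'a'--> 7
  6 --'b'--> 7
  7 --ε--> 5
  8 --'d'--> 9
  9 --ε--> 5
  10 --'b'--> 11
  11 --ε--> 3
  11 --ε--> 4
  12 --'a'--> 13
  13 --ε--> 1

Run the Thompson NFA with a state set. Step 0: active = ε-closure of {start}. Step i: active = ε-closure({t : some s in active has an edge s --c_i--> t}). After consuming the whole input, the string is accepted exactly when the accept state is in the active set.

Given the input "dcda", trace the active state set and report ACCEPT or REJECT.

Answer: REJECT

Trace:
S₀ = ε-closure({0}) = {0,1,2,3,4,6,8,12}
'd' @ 1: {5,9,10}
'c' @ 2: {}  — state set empty
rest 'da' ignored (set empty)
final: {}; accept 1 not in set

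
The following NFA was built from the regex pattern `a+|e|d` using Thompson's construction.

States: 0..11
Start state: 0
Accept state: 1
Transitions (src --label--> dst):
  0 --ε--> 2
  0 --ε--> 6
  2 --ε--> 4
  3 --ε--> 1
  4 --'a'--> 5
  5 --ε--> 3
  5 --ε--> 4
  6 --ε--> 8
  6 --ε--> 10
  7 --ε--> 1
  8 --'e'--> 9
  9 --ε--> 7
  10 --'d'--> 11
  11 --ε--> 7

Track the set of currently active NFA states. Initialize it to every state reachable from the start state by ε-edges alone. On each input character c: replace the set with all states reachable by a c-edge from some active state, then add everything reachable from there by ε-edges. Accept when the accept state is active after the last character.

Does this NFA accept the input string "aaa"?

initial (ε-close {0}): {0,2,4,6,8,10}
'a' @ 1: {1,3,4,5}  (accept∈set)
'a' @ 2: {1,3,4,5}  (accept∈set)
'a' @ 3: {1,3,4,5}  (accept∈set)
end set {1,3,4,5} — state 1 in

Answer: ACCEPT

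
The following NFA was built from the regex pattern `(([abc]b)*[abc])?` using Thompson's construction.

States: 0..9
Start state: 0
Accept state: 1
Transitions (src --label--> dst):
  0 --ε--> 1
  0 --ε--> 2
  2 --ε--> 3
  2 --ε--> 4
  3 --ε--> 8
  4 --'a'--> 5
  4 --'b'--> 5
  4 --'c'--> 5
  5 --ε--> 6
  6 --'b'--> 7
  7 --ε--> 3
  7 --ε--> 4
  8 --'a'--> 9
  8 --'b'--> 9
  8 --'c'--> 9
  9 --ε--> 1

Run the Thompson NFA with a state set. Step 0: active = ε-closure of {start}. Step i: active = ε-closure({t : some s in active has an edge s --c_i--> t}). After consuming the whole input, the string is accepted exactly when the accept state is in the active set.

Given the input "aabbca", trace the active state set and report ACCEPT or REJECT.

Answer: REJECT

Trace:
start: ε-closure({0}) = {0,1,2,3,4,8}
'a' @ 1: {1,5,6,9}  [accepting]
'a' @ 2: {}  — dead — no transitions
rest 'bbca' ignored (set empty)
end set {} — state 1 not in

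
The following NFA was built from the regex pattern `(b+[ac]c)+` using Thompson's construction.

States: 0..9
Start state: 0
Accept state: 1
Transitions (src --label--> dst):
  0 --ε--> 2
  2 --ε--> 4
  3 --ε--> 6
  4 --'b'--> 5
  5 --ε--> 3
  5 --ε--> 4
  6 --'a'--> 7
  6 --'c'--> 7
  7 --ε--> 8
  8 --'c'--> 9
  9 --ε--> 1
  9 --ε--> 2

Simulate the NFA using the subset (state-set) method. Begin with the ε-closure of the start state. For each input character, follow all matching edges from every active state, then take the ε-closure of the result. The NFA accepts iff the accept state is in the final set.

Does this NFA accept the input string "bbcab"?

Answer: REJECT

Trace:
start: ε-closure({0}) = {0,2,4}
'b' @ 1: {3,4,5,6}
'b' @ 2: {3,4,5,6}
'c' @ 3: {7,8}
'a' @ 4: {}  — no active states
rest 'b' ignored (set empty)
final: {}; accept 1 not in set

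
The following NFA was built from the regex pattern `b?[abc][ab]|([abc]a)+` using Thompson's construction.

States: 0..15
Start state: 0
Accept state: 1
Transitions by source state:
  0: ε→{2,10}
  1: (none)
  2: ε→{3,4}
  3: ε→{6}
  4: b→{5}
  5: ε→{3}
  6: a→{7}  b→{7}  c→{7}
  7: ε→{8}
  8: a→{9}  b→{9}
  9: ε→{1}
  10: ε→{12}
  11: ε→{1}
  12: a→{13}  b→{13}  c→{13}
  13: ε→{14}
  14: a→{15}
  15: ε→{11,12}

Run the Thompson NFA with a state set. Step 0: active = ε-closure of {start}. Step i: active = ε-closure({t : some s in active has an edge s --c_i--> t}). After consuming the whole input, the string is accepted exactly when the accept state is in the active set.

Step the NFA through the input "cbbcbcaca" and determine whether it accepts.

S₀ = ε-closure({0}) = {0,2,3,4,6,10,12}
'c' @ 1: {7,8,13,14}
'b' @ 2: {1,9}  [accepting]
'b' @ 3: {}  — no active states
rest 'cbcaca' ignored (set empty)
after full input: {}  (accept=1 not in)

Answer: REJECT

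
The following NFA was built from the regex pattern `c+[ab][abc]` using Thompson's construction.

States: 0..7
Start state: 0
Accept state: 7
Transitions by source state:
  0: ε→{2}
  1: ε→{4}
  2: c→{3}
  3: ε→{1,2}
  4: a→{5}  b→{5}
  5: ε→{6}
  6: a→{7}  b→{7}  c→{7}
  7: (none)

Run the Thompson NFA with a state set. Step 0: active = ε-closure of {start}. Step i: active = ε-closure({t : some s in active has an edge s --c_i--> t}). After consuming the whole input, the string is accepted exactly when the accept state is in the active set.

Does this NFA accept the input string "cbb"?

Answer: ACCEPT

Derivation:
initial (ε-close {0}): {0,2}
'c' @ 1: {1,2,3,4}
'b' @ 2: {5,6}
'b' @ 3: {7}  [accepting]
final: {7}; accept 7 in set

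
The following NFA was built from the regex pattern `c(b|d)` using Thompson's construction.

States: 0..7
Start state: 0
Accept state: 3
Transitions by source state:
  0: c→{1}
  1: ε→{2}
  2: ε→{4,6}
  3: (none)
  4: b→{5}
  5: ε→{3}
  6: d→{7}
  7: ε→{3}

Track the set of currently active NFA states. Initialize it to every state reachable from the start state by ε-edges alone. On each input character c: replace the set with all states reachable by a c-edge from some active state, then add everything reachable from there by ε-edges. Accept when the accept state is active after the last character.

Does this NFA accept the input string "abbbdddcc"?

Answer: REJECT

Derivation:
start: ε-closure({0}) = {0}
'a' @ 1: {}  — no active states
rest 'bbbdddcc' ignored (set empty)
after full input: {}  (accept=3 not in)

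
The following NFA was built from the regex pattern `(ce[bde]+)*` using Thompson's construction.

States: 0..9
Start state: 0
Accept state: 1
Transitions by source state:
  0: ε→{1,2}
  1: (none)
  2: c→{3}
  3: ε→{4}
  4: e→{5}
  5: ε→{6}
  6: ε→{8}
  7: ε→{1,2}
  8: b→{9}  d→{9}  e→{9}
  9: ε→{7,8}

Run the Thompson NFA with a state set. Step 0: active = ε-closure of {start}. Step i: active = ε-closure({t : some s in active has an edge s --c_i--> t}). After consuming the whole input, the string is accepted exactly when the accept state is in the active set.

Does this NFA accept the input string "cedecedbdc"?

S₀ = ε-closure({0}) = {0,1,2}
'c' @ 1: {3,4}
'e' @ 2: {5,6,8}
'd' @ 3: {1,2,7,8,9}  (accept∈set)
'e' @ 4: {1,2,7,8,9}  (accept∈set)
'c' @ 5: {3,4}
'e' @ 6: {5,6,8}
'd' @ 7: {1,2,7,8,9}  (accept∈set)
'b' @ 8: {1,2,7,8,9}  (accept∈set)
'd' @ 9: {1,2,7,8,9}  (accept∈set)
'c' @ 10: {3,4}
end set {3,4} — state 1 not in

Answer: REJECT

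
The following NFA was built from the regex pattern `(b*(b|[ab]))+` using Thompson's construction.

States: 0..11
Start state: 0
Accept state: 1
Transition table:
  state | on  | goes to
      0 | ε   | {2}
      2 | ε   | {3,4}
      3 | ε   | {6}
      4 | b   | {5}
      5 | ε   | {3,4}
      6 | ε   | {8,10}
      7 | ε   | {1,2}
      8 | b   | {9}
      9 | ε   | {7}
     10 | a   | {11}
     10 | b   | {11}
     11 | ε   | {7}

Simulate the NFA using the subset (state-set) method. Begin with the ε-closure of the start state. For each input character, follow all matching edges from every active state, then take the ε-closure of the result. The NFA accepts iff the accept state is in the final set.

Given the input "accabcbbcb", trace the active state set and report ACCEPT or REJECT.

start: ε-closure({0}) = {0,2,3,4,6,8,10}
'a' @ 1: {1,2,3,4,6,7,8,10,11}  [accepting]
'c' @ 2: {}  — state set empty
rest 'cabcbbcb' ignored (set empty)
end set {} — state 1 not in

Answer: REJECT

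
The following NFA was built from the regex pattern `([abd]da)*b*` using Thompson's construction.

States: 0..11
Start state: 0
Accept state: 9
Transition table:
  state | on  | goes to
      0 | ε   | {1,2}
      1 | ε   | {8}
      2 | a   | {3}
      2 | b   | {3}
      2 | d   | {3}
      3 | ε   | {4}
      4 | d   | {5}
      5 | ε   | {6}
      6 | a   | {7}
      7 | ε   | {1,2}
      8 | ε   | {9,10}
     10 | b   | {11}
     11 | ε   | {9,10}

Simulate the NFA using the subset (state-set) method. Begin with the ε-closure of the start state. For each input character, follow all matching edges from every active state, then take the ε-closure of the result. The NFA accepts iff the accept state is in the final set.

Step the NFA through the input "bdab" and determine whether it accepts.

initial (ε-close {0}): {0,1,2,8,9,10}
'b' @ 1: {3,4,9,10,11}  ✓accept
'd' @ 2: {5,6}
'a' @ 3: {1,2,7,8,9,10}  ✓accept
'b' @ 4: {3,4,9,10,11}  ✓accept
final: {3,4,9,10,11}; accept 9 in set

Answer: ACCEPT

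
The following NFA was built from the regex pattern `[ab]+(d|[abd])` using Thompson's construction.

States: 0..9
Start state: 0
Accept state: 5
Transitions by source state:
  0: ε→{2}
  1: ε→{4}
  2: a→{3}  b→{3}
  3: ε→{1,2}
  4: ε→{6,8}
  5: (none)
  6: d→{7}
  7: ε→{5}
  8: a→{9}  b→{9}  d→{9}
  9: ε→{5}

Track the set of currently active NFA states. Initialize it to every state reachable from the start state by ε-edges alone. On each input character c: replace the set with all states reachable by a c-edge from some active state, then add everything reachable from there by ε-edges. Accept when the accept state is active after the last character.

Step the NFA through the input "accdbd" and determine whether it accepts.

Answer: REJECT

Steps:
S₀ = ε-closure({0}) = {0,2}
'a' @ 1: {1,2,3,4,6,8}
'c' @ 2: {}  — dead — no transitions
rest 'cdbd' ignored (set empty)
after full input: {}  (accept=5 not in)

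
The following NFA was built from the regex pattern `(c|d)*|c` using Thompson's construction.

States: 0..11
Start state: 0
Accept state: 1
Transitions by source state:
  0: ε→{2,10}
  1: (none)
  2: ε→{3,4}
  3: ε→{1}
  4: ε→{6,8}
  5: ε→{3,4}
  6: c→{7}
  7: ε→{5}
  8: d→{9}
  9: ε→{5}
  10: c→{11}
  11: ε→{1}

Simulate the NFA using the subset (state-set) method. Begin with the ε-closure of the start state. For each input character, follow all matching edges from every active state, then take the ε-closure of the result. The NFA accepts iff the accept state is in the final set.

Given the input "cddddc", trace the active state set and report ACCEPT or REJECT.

initial (ε-close {0}): {0,1,2,3,4,6,8,10}
'c' @ 1: {1,3,4,5,6,7,8,11}  ✓accept
'd' @ 2: {1,3,4,5,6,8,9}  ✓accept
'd' @ 3: {1,3,4,5,6,8,9}  ✓accept
'd' @ 4: {1,3,4,5,6,8,9}  ✓accept
'd' @ 5: {1,3,4,5,6,8,9}  ✓accept
'c' @ 6: {1,3,4,5,6,7,8}  ✓accept
final: {1,3,4,5,6,7,8}; accept 1 in set

Answer: ACCEPT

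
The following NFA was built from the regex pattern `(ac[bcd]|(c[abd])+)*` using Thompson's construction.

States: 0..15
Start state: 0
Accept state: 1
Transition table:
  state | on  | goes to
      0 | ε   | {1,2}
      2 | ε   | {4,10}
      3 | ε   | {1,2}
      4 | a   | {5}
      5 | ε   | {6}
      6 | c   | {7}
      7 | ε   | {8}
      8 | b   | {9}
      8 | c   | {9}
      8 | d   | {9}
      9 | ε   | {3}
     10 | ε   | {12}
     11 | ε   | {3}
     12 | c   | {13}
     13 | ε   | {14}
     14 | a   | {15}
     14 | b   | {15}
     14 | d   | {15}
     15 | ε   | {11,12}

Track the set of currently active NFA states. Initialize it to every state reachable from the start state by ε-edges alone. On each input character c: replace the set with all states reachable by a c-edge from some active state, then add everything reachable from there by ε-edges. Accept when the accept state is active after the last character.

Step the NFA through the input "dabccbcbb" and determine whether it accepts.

Answer: REJECT

Derivation:
S₀ = ε-closure({0}) = {0,1,2,4,10,12}
'd' @ 1: {}  — dead — no transitions
rest 'abccbcbb' ignored (set empty)
end set {} — state 1 not in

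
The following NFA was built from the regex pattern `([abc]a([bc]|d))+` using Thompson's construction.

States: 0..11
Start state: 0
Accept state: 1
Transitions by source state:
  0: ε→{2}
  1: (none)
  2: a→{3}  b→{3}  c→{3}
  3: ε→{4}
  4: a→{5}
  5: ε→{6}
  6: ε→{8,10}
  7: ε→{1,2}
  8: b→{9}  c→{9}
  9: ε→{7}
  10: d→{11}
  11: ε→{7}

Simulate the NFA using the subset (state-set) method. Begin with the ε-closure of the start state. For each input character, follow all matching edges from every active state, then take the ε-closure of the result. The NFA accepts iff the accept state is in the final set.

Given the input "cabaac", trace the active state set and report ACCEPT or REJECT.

S₀ = ε-closure({0}) = {0,2}
'c' @ 1: {3,4}
'a' @ 2: {5,6,8,10}
'b' @ 3: {1,2,7,9}  (accept∈set)
'a' @ 4: {3,4}
'a' @ 5: {5,6,8,10}
'c' @ 6: {1,2,7,9}  (accept∈set)
final: {1,2,7,9}; accept 1 in set

Answer: ACCEPT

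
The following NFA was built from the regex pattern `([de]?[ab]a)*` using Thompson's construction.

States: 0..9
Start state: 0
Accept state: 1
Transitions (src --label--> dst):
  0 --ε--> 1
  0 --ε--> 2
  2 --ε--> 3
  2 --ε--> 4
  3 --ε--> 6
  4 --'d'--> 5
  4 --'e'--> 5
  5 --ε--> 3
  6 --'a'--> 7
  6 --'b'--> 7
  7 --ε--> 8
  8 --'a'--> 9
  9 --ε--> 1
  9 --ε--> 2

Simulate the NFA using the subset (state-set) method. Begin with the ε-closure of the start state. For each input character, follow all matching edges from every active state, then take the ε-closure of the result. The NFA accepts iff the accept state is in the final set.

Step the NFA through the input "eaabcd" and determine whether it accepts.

start: ε-closure({0}) = {0,1,2,3,4,6}
'e' @ 1: {3,5,6}
'a' @ 2: {7,8}
'a' @ 3: {1,2,3,4,6,9}  ✓accept
'b' @ 4: {7,8}
'c' @ 5: {}  — no active states
rest 'd' ignored (set empty)
after full input: {}  (accept=1 not in)

Answer: REJECT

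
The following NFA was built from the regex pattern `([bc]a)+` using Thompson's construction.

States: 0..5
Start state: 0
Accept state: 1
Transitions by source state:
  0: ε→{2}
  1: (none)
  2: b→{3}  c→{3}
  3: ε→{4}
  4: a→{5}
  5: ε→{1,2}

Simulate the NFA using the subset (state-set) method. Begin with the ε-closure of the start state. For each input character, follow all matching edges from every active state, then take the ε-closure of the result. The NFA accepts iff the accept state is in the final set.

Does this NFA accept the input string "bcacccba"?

initial (ε-close {0}): {0,2}
'b' @ 1: {3,4}
'c' @ 2: {}  — dead — no transitions
rest 'acccba' ignored (set empty)
end set {} — state 1 not in

Answer: REJECT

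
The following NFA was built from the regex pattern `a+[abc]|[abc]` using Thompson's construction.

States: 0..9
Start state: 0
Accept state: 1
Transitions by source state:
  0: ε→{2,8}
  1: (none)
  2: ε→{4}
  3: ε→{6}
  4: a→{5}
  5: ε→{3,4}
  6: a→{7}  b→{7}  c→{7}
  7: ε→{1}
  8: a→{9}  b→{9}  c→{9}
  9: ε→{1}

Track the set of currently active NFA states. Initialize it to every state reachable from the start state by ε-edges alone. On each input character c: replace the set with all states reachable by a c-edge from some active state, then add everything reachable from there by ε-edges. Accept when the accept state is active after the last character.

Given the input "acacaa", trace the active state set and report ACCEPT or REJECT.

Answer: REJECT

Trace:
S₀ = ε-closure({0}) = {0,2,4,8}
'a' @ 1: {1,3,4,5,6,9}  [accepting]
'c' @ 2: {1,7}  [accepting]
'a' @ 3: {}  — state set empty
rest 'caa' ignored (set empty)
after full input: {}  (accept=1 not in)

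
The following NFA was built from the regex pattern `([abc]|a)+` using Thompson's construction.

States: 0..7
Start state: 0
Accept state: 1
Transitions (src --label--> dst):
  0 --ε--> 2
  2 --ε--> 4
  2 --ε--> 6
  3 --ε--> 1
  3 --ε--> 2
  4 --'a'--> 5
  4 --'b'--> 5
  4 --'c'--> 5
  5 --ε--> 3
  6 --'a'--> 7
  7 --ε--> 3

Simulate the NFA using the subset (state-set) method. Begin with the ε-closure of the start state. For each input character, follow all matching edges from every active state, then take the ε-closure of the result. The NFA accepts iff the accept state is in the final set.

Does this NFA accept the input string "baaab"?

start: ε-closure({0}) = {0,2,4,6}
'b' @ 1: {1,2,3,4,5,6}  (accept∈set)
'a' @ 2: {1,2,3,4,5,6,7}  (accept∈set)
'a' @ 3: {1,2,3,4,5,6,7}  (accept∈set)
'a' @ 4: {1,2,3,4,5,6,7}  (accept∈set)
'b' @ 5: {1,2,3,4,5,6}  (accept∈set)
end set {1,2,3,4,5,6} — state 1 in

Answer: ACCEPT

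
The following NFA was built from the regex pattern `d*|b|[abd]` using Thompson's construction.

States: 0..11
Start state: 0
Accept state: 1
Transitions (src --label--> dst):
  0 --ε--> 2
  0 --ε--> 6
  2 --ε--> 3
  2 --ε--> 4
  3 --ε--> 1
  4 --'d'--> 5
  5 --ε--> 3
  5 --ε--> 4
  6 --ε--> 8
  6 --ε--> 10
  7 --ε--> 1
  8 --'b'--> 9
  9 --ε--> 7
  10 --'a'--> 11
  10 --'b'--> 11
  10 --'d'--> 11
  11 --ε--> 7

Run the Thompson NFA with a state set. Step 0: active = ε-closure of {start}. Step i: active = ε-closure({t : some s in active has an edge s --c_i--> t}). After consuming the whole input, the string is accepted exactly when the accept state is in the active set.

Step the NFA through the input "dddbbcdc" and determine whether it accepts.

Answer: REJECT

Steps:
S₀ = ε-closure({0}) = {0,1,2,3,4,6,8,10}
'd' @ 1: {1,3,4,5,7,11}  [accepting]
'd' @ 2: {1,3,4,5}  [accepting]
'd' @ 3: {1,3,4,5}  [accepting]
'b' @ 4: {}  — dead — no transitions
rest 'bcdc' ignored (set empty)
after full input: {}  (accept=1 not in)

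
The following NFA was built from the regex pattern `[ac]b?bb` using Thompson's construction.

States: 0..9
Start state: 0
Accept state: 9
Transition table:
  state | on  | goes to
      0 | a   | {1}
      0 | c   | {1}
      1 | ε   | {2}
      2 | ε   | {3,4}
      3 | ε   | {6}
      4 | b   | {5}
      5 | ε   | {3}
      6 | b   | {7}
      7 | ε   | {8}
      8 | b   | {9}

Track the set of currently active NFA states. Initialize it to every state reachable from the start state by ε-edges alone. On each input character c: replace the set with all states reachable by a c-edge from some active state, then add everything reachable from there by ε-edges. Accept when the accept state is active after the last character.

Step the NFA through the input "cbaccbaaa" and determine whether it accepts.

S₀ = ε-closure({0}) = {0}
'c' @ 1: {1,2,3,4,6}
'b' @ 2: {3,5,6,7,8}
'a' @ 3: {}  — no active states
rest 'ccbaaa' ignored (set empty)
final: {}; accept 9 not in set

Answer: REJECT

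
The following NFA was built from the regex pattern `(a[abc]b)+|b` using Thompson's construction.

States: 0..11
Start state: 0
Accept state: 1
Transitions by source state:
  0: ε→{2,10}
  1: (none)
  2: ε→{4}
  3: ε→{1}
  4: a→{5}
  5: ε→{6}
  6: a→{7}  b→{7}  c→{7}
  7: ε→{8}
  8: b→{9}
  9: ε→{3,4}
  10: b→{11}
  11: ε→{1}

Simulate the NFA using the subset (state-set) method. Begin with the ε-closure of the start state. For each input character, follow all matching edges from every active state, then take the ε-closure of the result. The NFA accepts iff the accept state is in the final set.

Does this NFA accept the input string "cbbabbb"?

initial (ε-close {0}): {0,2,4,10}
'c' @ 1: {}  — dead — no transitions
rest 'bbabbb' ignored (set empty)
end set {} — state 1 not in

Answer: REJECT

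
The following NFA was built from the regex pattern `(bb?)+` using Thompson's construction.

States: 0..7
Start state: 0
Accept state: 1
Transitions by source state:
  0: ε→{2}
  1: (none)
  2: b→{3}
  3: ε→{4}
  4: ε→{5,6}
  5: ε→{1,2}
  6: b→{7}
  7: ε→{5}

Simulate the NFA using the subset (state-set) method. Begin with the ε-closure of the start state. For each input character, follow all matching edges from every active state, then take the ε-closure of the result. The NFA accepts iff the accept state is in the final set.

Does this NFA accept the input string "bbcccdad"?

S₀ = ε-closure({0}) = {0,2}
'b' @ 1: {1,2,3,4,5,6}  [accepting]
'b' @ 2: {1,2,3,4,5,6,7}  [accepting]
'c' @ 3: {}  — state set empty
rest 'ccdad' ignored (set empty)
end set {} — state 1 not in

Answer: REJECT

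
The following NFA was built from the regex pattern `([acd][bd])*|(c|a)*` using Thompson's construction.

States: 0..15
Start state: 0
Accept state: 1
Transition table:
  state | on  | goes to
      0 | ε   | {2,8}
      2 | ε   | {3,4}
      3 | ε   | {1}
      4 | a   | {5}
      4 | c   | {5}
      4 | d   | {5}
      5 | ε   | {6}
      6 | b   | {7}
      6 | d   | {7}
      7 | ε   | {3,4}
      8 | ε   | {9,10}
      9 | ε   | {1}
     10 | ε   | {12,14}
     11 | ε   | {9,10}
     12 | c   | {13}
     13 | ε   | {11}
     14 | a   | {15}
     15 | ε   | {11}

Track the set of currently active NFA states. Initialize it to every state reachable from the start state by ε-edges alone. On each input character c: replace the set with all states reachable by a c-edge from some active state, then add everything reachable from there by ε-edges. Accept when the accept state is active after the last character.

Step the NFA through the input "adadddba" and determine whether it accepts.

Answer: REJECT

Steps:
initial (ε-close {0}): {0,1,2,3,4,8,9,10,12,14}
'a' @ 1: {1,5,6,9,10,11,12,14,15}  (accept∈set)
'd' @ 2: {1,3,4,7}  (accept∈set)
'a' @ 3: {5,6}
'd' @ 4: {1,3,4,7}  (accept∈set)
'd' @ 5: {5,6}
'd' @ 6: {1,3,4,7}  (accept∈set)
'b' @ 7: {}  — state set empty
rest 'a' ignored (set empty)
end set {} — state 1 not in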